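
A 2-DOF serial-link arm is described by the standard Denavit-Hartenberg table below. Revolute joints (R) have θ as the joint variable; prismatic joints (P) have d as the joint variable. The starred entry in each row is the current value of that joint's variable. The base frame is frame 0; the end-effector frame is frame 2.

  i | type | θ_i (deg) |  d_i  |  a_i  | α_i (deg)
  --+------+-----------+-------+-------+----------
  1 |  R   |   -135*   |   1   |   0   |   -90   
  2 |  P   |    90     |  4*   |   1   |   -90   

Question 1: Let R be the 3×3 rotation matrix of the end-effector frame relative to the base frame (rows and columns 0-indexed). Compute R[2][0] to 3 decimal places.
End-effector x-axis (col 0 of R) = (0.0000,-0.0000,-1.0000)
R[2][0] = -1.0000

-1.000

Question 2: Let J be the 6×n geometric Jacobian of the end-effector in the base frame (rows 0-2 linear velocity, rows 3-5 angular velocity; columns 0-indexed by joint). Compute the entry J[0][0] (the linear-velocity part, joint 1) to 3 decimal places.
axis z_0 = ẑ; lever o_n−o_0 = (2.8284,-2.8284,0.0000)
cross product → J_v[:, 0] = (2.8284,2.8284,-0.0000)
J_ω[:, 0] = z_0
entry J[0][0] = 2.8284

2.828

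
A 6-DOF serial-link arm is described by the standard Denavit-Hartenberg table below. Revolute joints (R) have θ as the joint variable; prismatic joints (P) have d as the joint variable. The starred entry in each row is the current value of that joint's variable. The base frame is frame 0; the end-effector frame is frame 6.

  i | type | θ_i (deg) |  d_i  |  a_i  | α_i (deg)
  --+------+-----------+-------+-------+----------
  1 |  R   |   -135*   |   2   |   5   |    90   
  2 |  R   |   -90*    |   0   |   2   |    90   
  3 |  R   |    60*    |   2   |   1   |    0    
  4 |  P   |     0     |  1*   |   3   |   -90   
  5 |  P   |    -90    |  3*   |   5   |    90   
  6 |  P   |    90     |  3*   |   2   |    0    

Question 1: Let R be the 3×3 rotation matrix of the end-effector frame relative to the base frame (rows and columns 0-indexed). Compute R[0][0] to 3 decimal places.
End-effector x-axis (col 0 of R) = (-0.3536,0.3536,0.8660)
R[0][0] = -0.3536

-0.354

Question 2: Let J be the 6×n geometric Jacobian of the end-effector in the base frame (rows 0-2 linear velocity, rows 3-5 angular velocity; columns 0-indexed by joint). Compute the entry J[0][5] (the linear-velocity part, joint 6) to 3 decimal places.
0.612

prismatic axis z_5 = (0.6124,-0.6124,0.5000)
J_v[:, 5] = z_5; J_ω[:, 5] = (0,0,0)
entry J[0][5] = 0.6124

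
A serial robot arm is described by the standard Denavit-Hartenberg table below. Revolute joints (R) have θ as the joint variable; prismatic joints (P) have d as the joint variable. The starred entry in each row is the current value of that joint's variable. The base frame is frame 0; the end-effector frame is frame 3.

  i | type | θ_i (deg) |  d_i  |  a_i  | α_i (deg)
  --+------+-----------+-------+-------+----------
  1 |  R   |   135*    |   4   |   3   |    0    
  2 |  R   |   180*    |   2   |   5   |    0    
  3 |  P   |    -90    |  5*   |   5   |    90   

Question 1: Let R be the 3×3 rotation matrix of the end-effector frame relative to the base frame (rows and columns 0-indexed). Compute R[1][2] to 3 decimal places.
0.707

End-effector z-axis (col 2 of R) = (-0.7071,0.7071,0.0000)
R[1][2] = 0.7071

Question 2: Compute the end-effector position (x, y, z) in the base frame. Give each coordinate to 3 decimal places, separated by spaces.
after link 1: o_1 = (-2.1213, 2.1213, 4.0000)
after link 2: o_2 = (1.4142, -1.4142, 6.0000)
after link 3: o_3 = (-2.1213, -4.9497, 11.0000)

-2.121 -4.950 11.000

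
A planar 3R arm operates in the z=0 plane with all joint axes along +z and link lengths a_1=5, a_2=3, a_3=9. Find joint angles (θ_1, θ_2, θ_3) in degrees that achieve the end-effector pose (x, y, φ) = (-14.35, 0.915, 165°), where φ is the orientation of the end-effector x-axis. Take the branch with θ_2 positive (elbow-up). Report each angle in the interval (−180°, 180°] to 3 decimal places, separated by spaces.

163.074 90.003 -88.077

wrist centre = target − a_3·(cos φ, sin φ) = (-5.6567, -1.4144)
cos θ_2 = (33.9983−5²−3²)/(2·5·3) = -0.0001; θ_2 = 90.0032° (elbow-up)
β = atan2(-1.4144,-5.6567) = -165.9618°; ψ = atan2(3.0000,4.9998) = 30.9646°
θ_1 = β − ψ = -196.9264°
θ_3 = φ − θ_1 − θ_2 = -88.0768° (wrapped to (-180°,180°])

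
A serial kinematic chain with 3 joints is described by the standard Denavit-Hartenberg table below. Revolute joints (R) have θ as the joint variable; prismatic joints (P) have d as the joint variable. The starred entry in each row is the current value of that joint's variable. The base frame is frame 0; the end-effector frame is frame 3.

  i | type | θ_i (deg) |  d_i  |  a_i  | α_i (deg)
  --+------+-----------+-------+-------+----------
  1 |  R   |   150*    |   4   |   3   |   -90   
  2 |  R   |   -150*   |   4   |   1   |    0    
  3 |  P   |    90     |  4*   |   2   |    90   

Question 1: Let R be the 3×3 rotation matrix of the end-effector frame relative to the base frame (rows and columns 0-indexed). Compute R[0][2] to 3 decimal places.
End-effector z-axis (col 2 of R) = (0.7500,-0.4330,0.5000)
R[0][2] = 0.7500

0.750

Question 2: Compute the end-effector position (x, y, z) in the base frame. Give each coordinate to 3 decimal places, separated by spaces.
after link 1: o_1 = (-2.5981, 1.5000, 4.0000)
after link 2: o_2 = (-3.8481, -2.3971, 4.5000)
after link 3: o_3 = (-6.7141, -5.3612, 6.2321)

-6.714 -5.361 6.232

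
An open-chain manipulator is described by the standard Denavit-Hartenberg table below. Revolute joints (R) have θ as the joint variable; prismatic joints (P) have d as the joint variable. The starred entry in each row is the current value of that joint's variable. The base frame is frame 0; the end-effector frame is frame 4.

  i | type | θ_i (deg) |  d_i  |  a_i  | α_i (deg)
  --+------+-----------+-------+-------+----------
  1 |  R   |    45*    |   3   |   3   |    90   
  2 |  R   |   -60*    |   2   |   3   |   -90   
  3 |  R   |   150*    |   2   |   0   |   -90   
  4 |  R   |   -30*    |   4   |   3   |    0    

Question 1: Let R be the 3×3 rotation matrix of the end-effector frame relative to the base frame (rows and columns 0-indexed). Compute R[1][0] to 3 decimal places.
0.347

End-effector x-axis (col 0 of R) = (-0.2652,0.3472,0.8995)
R[1][0] = 0.3472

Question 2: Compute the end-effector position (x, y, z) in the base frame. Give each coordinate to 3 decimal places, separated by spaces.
6.768 0.878 5.833

after link 1: o_1 = (2.1213, 2.1213, 3.0000)
after link 2: o_2 = (4.5962, 1.7678, 0.4019)
after link 3: o_3 = (5.8209, 2.9925, 1.4019)
after link 4: o_4 = (6.7678, 0.8775, 5.8325)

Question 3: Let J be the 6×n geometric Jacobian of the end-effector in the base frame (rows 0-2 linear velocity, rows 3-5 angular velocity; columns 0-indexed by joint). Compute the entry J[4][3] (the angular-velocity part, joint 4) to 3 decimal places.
axis z_3 = (0.4356,-0.7891,0.4330); lever o_n−o_3 = (0.9469,-2.1150,4.4306)
cross product → J_v[:, 3] = (-2.5806,-1.5199,-0.1740)
J_ω[:, 3] = z_3
entry J[4][3] = -0.7891

-0.789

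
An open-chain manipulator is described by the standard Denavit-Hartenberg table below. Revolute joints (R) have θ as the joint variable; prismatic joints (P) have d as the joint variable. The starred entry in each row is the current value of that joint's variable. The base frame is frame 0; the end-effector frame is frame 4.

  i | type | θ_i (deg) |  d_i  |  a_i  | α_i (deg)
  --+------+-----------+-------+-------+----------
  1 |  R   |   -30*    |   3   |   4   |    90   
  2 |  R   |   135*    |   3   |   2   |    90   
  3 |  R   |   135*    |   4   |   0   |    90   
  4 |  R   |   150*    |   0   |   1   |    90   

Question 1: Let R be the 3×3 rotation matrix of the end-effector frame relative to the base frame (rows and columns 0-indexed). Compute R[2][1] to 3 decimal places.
0.500

End-effector y-axis (col 1 of R) = (-0.7866,-0.3624,0.5000)
R[2][1] = 0.5000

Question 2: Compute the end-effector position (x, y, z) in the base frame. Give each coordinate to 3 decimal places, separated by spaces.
after link 1: o_1 = (3.4641, -2.0000, 3.0000)
after link 2: o_2 = (0.7394, -3.8910, 4.4142)
after link 3: o_3 = (3.1888, -5.3052, 7.2426)
after link 4: o_4 = (3.4262, -4.7351, 8.0292)

3.426 -4.735 8.029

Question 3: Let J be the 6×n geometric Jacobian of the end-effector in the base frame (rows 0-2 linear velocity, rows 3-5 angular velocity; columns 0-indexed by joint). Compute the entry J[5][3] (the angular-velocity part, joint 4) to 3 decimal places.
0.500

axis z_3 = (-0.7866,-0.3624,0.5000); lever o_n−o_3 = (0.2374,0.5701,0.7866)
cross product → J_v[:, 3] = (-0.5701,0.7374,-0.3624)
J_ω[:, 3] = z_3
entry J[5][3] = 0.5000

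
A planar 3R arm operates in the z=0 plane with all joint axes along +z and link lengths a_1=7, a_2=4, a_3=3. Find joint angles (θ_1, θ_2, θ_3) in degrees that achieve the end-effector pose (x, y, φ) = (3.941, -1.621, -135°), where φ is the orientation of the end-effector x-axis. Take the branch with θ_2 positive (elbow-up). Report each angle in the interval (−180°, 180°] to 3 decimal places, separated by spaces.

-29.997 119.998 134.999

wrist centre = target − a_3·(cos φ, sin φ) = (6.0623, 0.5003)
cos θ_2 = (37.0020−7²−4²)/(2·7·4) = -0.5000; θ_2 = 119.9976° (elbow-up)
β = atan2(0.5003,6.0623) = 4.7179°; ψ = atan2(3.4642,5.0001) = 34.7149°
θ_1 = β − ψ = -29.9970°
θ_3 = φ − θ_1 − θ_2 = 134.9994° (wrapped to (-180°,180°])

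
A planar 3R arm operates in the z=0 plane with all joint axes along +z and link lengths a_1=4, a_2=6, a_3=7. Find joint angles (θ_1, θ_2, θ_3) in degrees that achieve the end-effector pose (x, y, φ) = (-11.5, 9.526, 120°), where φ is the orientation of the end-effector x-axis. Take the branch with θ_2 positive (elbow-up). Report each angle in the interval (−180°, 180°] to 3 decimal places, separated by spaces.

wrist centre = target − a_3·(cos φ, sin φ) = (-8.0000, 3.4638)
cos θ_2 = (75.9981−4²−6²)/(2·4·6) = 0.5000; θ_2 = 60.0027° (elbow-up)
β = atan2(3.4638,-8.0000) = 156.5885°; ψ = atan2(5.1963,6.9998) = 36.5885°
θ_1 = β − ψ = 120.0000°
θ_3 = φ − θ_1 − θ_2 = -60.0027° (wrapped to (-180°,180°])

120.000 60.003 -60.003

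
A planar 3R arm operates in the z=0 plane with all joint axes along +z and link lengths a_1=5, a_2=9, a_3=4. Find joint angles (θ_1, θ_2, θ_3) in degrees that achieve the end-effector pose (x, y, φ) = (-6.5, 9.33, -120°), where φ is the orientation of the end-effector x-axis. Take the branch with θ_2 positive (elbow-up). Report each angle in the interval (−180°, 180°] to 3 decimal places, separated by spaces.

89.997 30.004 119.998

wrist centre = target − a_3·(cos φ, sin φ) = (-4.5000, 12.7941)
cos θ_2 = (183.9390−5²−9²)/(2·5·9) = 0.8660; θ_2 = 30.0041° (elbow-up)
β = atan2(12.7941,-4.5000) = 109.3780°; ψ = atan2(4.5006,12.7939) = 19.3805°
θ_1 = β − ψ = 89.9975°
θ_3 = φ − θ_1 − θ_2 = 119.9984° (wrapped to (-180°,180°])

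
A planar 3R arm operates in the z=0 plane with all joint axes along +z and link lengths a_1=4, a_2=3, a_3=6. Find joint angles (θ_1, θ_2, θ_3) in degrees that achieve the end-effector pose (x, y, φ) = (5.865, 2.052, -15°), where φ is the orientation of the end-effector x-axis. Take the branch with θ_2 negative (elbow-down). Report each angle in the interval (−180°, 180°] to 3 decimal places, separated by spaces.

134.998 -119.999 -29.999

wrist centre = target − a_3·(cos φ, sin φ) = (0.0694, 3.6049)
cos θ_2 = (13.0002−4²−3²)/(2·4·3) = -0.5000; θ_2 = -119.9994° (elbow-down)
β = atan2(3.6049,0.0694) = 88.8964°; ψ = atan2(-2.5981,2.5000) = -46.1020°
θ_1 = β − ψ = 134.9984°
θ_3 = φ − θ_1 − θ_2 = -29.9990° (wrapped to (-180°,180°])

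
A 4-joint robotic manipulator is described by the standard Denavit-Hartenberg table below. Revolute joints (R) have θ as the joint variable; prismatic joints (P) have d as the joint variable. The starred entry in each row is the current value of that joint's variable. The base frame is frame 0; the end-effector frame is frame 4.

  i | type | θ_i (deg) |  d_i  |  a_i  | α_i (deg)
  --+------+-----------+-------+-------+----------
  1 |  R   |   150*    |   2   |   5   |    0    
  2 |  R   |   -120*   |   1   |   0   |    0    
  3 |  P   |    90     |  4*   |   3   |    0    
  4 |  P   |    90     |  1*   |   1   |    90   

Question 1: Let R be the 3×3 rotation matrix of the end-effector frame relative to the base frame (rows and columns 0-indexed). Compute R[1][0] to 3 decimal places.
-0.500

End-effector x-axis (col 0 of R) = (-0.8660,-0.5000,0.0000)
R[1][0] = -0.5000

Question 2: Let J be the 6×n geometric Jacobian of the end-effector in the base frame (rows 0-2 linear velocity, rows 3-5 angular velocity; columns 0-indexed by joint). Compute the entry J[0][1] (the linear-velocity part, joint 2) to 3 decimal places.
axis z_1 = (0.0000,0.0000,1.0000); lever o_n−o_1 = (-2.3660,2.0981,6.0000)
cross product → J_v[:, 1] = (-2.0981,-2.3660,0.0000)
J_ω[:, 1] = z_1
entry J[0][1] = -2.0981

-2.098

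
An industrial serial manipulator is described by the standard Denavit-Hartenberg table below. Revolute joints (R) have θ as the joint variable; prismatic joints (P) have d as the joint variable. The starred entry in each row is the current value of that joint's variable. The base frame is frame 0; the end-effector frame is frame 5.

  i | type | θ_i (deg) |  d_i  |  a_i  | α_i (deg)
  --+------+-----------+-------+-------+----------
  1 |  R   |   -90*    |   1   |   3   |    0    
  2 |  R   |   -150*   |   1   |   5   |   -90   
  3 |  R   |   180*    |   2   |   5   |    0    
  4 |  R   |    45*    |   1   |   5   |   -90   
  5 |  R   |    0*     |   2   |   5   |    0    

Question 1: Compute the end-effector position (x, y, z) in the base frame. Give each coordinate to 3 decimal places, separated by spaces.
0.230 -9.399 10.485

after link 1: o_1 = (0.0000, -3.0000, 1.0000)
after link 2: o_2 = (-2.5000, 1.3301, 2.0000)
after link 3: o_3 = (-1.7321, -4.0000, 2.0000)
after link 4: o_4 = (-0.8303, -7.5619, 5.5355)
after link 5: o_5 = (0.2304, -9.3990, 10.4853)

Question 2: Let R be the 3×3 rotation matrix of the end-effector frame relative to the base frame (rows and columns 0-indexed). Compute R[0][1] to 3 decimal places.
End-effector y-axis (col 1 of R) = (0.8660,0.5000,-0.0000)
R[0][1] = 0.8660

0.866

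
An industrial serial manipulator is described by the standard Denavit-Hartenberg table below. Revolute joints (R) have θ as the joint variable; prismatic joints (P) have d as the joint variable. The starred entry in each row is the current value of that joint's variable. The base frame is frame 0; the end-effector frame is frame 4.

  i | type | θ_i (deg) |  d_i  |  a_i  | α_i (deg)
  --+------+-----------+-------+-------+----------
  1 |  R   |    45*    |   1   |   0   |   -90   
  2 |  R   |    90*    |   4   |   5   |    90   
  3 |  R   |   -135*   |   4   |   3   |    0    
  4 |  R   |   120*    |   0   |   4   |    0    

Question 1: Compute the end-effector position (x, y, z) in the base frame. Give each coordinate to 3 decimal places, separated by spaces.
2.232 3.425 -5.742

after link 1: o_1 = (0.0000, 0.0000, 1.0000)
after link 2: o_2 = (-2.8284, 2.8284, -4.0000)
after link 3: o_3 = (1.5000, 4.1569, -1.8787)
after link 4: o_4 = (2.2321, 3.4248, -5.7424)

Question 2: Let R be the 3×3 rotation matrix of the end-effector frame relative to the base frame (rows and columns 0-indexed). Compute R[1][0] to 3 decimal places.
End-effector x-axis (col 0 of R) = (0.1830,-0.1830,-0.9659)
R[1][0] = -0.1830

-0.183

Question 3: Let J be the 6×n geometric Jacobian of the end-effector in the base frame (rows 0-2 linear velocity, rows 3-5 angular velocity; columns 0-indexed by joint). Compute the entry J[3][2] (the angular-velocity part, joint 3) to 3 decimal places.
0.707

axis z_2 = (0.7071,0.7071,0.0000); lever o_n−o_2 = (5.0605,0.5964,-1.7424)
cross product → J_v[:, 2] = (-1.2321,1.2321,-3.1566)
J_ω[:, 2] = z_2
entry J[3][2] = 0.7071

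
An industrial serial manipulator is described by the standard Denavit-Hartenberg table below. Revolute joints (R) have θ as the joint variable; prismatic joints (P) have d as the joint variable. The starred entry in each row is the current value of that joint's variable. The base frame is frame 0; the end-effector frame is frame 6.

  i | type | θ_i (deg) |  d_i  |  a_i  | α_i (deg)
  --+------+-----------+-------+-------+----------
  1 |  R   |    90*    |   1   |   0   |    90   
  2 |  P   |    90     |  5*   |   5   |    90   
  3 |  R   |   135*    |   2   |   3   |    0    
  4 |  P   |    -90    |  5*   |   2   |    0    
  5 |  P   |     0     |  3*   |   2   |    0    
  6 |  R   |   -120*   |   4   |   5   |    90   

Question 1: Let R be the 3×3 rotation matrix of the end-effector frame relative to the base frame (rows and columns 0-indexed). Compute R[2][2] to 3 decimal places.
End-effector z-axis (col 2 of R) = (-0.2588,0.0000,-0.9659)
R[2][2] = -0.9659

-0.966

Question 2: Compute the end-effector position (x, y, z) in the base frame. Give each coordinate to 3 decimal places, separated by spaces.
5.120 14.000 8.001

after link 1: o_1 = (0.0000, 0.0000, 1.0000)
after link 2: o_2 = (5.0000, 0.0000, 6.0000)
after link 3: o_3 = (7.1213, 2.0000, 3.8787)
after link 4: o_4 = (8.5355, 7.0000, 5.2929)
after link 5: o_5 = (9.9497, 10.0000, 6.7071)
after link 6: o_6 = (5.1201, 14.0000, 8.0012)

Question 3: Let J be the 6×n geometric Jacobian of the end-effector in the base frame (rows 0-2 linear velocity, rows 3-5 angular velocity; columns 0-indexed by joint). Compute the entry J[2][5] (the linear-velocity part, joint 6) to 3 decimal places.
4.830

axis z_5 = (0.0000,1.0000,-0.0000); lever o_n−o_5 = (-4.8296,4.0000,1.2941)
cross product → J_v[:, 5] = (1.2941,0.0000,4.8296)
J_ω[:, 5] = z_5
entry J[2][5] = 4.8296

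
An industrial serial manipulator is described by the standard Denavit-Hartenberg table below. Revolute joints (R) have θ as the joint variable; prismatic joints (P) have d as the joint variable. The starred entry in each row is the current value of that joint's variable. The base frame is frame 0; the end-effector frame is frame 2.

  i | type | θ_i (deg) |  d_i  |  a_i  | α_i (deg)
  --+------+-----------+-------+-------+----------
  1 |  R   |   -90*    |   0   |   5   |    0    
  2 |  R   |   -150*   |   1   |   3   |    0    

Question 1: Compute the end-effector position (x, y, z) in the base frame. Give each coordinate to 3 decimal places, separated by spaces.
-1.500 -2.402 1.000

after link 1: o_1 = (0.0000, -5.0000, 0.0000)
after link 2: o_2 = (-1.5000, -2.4019, 1.0000)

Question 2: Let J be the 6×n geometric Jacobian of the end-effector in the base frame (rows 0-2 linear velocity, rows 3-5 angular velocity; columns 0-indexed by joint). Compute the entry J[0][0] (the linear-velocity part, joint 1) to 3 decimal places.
2.402

axis z_0 = ẑ; lever o_n−o_0 = (-1.5000,-2.4019,1.0000)
cross product → J_v[:, 0] = (2.4019,-1.5000,0.0000)
J_ω[:, 0] = z_0
entry J[0][0] = 2.4019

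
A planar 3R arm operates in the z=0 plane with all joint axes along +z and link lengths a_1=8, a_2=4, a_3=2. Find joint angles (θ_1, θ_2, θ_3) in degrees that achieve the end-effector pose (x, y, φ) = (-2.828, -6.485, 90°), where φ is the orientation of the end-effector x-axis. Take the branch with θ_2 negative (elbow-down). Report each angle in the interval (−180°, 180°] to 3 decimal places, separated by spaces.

wrist centre = target − a_3·(cos φ, sin φ) = (-2.8280, -8.4850)
cos θ_2 = (79.9928−8²−4²)/(2·8·4) = -0.0001; θ_2 = -90.0064° (elbow-down)
β = atan2(-8.4850,-2.8280) = -108.4329°; ψ = atan2(-4.0000,7.9996) = -26.5663°
θ_1 = β − ψ = -81.8666°
θ_3 = φ − θ_1 − θ_2 = -98.1270° (wrapped to (-180°,180°])

-81.867 -90.006 -98.127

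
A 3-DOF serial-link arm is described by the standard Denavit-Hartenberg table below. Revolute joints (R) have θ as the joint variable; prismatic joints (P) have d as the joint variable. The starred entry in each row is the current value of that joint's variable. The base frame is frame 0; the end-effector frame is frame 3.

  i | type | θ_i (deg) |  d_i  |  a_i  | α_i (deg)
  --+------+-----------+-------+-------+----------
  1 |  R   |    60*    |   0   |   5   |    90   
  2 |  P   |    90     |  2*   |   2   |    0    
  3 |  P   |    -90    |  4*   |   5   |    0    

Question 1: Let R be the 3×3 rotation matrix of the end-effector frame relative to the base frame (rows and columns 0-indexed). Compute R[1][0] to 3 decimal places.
0.866

End-effector x-axis (col 0 of R) = (0.5000,0.8660,0.0000)
R[1][0] = 0.8660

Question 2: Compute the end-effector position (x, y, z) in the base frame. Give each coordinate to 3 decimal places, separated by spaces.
10.196 5.660 2.000

after link 1: o_1 = (2.5000, 4.3301, 0.0000)
after link 2: o_2 = (4.2321, 3.3301, 2.0000)
after link 3: o_3 = (10.1962, 5.6603, 2.0000)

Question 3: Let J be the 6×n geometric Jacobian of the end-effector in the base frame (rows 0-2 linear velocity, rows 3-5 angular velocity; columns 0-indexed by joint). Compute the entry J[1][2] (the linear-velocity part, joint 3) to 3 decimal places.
-0.500

prismatic axis z_2 = (0.8660,-0.5000,0.0000)
J_v[:, 2] = z_2; J_ω[:, 2] = (0,0,0)
entry J[1][2] = -0.5000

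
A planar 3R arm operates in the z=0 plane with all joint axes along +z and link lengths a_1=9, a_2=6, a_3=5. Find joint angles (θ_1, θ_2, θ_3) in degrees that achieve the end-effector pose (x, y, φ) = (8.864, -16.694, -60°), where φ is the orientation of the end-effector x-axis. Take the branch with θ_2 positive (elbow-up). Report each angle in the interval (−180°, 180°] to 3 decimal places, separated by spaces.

-80.529 45.001 -24.473

wrist centre = target − a_3·(cos φ, sin φ) = (6.3640, -12.3639)
cos θ_2 = (193.3659−9²−6²)/(2·9·6) = 0.7071; θ_2 = 45.0013° (elbow-up)
β = atan2(-12.3639,6.3640) = -62.7640°; ψ = atan2(4.2427,13.2425) = 17.7648°
θ_1 = β − ψ = -80.5287°
θ_3 = φ − θ_1 − θ_2 = -24.4725° (wrapped to (-180°,180°])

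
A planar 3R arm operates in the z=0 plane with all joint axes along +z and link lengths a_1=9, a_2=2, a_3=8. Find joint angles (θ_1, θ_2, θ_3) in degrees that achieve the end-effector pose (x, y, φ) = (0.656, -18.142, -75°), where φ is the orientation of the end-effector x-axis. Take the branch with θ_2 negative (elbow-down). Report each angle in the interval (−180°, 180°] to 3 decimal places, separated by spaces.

wrist centre = target − a_3·(cos φ, sin φ) = (-1.4146, -10.4146)
cos θ_2 = (110.4647−9²−2²)/(2·9·2) = 0.7074; θ_2 = -44.9800° (elbow-down)
β = atan2(-10.4146,-1.4146) = -97.7348°; ψ = atan2(-1.4137,10.4147) = -7.7302°
θ_1 = β − ψ = -90.0046°
θ_3 = φ − θ_1 − θ_2 = 59.9846° (wrapped to (-180°,180°])

-90.005 -44.980 59.985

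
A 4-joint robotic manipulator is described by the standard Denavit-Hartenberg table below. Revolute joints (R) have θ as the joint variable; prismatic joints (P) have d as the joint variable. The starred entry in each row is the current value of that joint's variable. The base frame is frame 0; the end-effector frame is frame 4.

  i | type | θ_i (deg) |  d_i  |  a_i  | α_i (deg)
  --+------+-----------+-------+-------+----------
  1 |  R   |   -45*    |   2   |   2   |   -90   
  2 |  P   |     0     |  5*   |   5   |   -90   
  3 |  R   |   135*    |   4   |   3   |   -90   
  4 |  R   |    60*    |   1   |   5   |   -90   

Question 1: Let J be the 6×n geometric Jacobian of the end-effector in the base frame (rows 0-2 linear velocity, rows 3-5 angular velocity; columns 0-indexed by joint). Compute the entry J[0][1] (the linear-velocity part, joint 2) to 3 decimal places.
prismatic axis z_1 = (0.7071,0.7071,0.0000)
J_v[:, 1] = z_1; J_ω[:, 1] = (0,0,0)
entry J[0][1] = 0.7071

0.707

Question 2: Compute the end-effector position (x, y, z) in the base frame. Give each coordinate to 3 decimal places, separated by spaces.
2.985 -0.414 2.330

after link 1: o_1 = (1.4142, -1.4142, 2.0000)
after link 2: o_2 = (8.4853, -1.4142, 2.0000)
after link 3: o_3 = (5.4853, -1.4142, -2.0000)
after link 4: o_4 = (2.9853, -0.4142, 2.3301)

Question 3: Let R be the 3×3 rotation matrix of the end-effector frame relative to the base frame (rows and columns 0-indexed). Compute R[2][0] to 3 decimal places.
End-effector x-axis (col 0 of R) = (-0.5000,-0.0000,0.8660)
R[2][0] = 0.8660

0.866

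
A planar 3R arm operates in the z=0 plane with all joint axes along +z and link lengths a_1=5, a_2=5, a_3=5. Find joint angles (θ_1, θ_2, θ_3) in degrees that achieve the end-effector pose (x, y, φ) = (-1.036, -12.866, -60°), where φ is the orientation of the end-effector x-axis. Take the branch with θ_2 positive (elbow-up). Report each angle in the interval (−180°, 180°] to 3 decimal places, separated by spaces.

-134.995 44.985 30.009

wrist centre = target − a_3·(cos φ, sin φ) = (-3.5360, -8.5359)
cos θ_2 = (85.3644−5²−5²)/(2·5·5) = 0.7073; θ_2 = 44.9853° (elbow-up)
β = atan2(-8.5359,-3.5360) = -112.5019°; ψ = atan2(3.5346,8.5364) = 22.4926°
θ_1 = β − ψ = -134.9945°
θ_3 = φ − θ_1 − θ_2 = 30.0092° (wrapped to (-180°,180°])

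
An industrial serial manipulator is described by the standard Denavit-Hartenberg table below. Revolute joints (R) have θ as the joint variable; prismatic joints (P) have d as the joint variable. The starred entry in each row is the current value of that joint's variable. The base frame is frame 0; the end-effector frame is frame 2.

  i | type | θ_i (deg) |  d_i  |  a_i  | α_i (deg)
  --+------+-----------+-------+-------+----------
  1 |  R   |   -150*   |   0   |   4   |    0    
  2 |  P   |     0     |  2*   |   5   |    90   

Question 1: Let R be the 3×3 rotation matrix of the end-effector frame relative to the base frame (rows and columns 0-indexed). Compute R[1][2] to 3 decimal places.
End-effector z-axis (col 2 of R) = (-0.5000,0.8660,0.0000)
R[1][2] = 0.8660

0.866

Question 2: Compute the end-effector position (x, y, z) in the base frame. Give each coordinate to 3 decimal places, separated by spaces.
-7.794 -4.500 2.000

after link 1: o_1 = (-3.4641, -2.0000, 0.0000)
after link 2: o_2 = (-7.7942, -4.5000, 2.0000)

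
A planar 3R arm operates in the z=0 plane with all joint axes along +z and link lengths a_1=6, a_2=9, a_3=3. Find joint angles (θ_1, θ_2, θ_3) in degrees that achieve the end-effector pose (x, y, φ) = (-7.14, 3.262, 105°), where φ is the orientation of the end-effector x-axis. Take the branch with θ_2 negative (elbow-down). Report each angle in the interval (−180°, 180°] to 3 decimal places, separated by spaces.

wrist centre = target − a_3·(cos φ, sin φ) = (-6.3635, 0.3642)
cos θ_2 = (40.6273−6²−9²)/(2·6·9) = -0.7072; θ_2 = -135.0039° (elbow-down)
β = atan2(0.3642,-6.3635) = 176.7242°; ψ = atan2(-6.3635,-0.3644) = -93.2773°
θ_1 = β − ψ = 270.0015°
θ_3 = φ − θ_1 − θ_2 = -29.9976° (wrapped to (-180°,180°])

-89.999 -135.004 -29.998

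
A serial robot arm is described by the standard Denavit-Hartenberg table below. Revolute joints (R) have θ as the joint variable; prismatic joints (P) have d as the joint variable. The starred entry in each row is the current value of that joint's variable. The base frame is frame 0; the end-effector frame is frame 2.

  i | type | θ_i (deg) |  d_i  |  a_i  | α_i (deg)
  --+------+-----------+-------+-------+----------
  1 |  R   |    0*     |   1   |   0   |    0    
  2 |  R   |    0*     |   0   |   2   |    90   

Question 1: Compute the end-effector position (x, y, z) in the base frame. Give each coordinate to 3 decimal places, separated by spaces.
after link 1: o_1 = (0.0000, 0.0000, 1.0000)
after link 2: o_2 = (2.0000, 0.0000, 1.0000)

2.000 0.000 1.000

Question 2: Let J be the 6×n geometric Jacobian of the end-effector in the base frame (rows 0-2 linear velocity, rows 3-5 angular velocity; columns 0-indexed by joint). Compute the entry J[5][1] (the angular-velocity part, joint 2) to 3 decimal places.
axis z_1 = (0.0000,0.0000,1.0000); lever o_n−o_1 = (2.0000,0.0000,0.0000)
cross product → J_v[:, 1] = (0.0000,2.0000,0.0000)
J_ω[:, 1] = z_1
entry J[5][1] = 1.0000

1.000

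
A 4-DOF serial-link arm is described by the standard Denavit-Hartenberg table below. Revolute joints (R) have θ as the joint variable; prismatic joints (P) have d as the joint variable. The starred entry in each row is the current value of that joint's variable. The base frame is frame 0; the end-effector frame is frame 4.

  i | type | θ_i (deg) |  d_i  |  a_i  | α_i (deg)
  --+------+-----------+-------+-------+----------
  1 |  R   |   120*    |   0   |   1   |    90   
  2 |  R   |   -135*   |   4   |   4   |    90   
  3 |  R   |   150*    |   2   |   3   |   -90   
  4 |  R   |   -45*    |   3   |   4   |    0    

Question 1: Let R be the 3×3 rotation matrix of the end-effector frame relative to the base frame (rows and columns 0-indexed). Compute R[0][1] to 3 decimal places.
-0.160

End-effector y-axis (col 1 of R) = (-0.1603,0.9848,-0.0670)
R[0][1] = -0.1603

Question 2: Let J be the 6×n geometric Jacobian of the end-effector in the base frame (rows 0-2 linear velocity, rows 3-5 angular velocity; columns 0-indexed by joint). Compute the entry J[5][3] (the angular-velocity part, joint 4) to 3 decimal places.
axis z_3 = (-0.9268,-0.1268,0.3536); lever o_n−o_3 = (-1.4216,0.0946,4.7927)
cross product → J_v[:, 3] = (-0.6413,3.9392,-0.2679)
J_ω[:, 3] = z_3
entry J[5][3] = 0.3536

0.354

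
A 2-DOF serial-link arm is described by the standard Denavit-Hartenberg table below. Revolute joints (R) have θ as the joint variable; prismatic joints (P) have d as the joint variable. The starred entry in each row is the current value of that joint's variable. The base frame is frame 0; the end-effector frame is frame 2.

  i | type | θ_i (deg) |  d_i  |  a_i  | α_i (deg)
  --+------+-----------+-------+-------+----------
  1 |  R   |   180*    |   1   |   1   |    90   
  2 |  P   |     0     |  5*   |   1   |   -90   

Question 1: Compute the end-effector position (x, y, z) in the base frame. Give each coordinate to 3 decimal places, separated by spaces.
-2.000 5.000 1.000

after link 1: o_1 = (-1.0000, 0.0000, 1.0000)
after link 2: o_2 = (-2.0000, 5.0000, 1.0000)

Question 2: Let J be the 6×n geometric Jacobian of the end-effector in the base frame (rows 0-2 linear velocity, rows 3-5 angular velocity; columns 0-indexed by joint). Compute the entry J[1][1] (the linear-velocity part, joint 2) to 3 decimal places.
1.000

prismatic axis z_1 = (0.0000,1.0000,0.0000)
J_v[:, 1] = z_1; J_ω[:, 1] = (0,0,0)
entry J[1][1] = 1.0000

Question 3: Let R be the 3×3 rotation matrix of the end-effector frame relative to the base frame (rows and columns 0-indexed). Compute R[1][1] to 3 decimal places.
End-effector y-axis (col 1 of R) = (-0.0000,-1.0000,0.0000)
R[1][1] = -1.0000

-1.000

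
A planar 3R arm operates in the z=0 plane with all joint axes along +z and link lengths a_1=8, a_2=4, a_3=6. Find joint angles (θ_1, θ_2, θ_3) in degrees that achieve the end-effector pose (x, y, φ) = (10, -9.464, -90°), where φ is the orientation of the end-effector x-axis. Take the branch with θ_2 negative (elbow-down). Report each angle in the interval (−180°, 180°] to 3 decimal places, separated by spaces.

0.001 -60.001 -30.000

wrist centre = target − a_3·(cos φ, sin φ) = (10.0000, -3.4640)
cos θ_2 = (111.9993−8²−4²)/(2·8·4) = 0.5000; θ_2 = -60.0007° (elbow-down)
β = atan2(-3.4640,10.0000) = -19.1061°; ψ = atan2(-3.4641,10.0000) = -19.1068°
θ_1 = β − ψ = 0.0007°
θ_3 = φ − θ_1 − θ_2 = -30.0000° (wrapped to (-180°,180°])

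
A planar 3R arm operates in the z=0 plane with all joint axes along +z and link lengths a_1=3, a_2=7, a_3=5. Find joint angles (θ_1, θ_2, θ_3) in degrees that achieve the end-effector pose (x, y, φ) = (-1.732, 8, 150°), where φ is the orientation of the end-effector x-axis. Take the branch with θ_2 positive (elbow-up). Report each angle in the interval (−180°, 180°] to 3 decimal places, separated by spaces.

wrist centre = target − a_3·(cos φ, sin φ) = (2.5981, 5.5000)
cos θ_2 = (37.0003−3²−7²)/(2·3·7) = -0.5000; θ_2 = 119.9996° (elbow-up)
β = atan2(5.5000,2.5981) = 64.7146°; ψ = atan2(6.0622,-0.5000) = 94.7146°
θ_1 = β − ψ = -30.0000°
θ_3 = φ − θ_1 − θ_2 = 60.0004° (wrapped to (-180°,180°])

-30.000 120.000 60.000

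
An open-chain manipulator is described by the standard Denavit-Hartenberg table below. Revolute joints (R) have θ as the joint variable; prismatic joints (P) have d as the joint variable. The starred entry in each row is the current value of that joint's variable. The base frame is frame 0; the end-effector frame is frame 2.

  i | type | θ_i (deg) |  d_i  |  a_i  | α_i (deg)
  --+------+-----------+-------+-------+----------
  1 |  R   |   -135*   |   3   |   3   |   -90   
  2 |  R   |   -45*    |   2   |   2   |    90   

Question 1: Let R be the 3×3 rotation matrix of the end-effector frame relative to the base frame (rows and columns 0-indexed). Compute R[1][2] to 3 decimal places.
End-effector z-axis (col 2 of R) = (0.5000,0.5000,0.7071)
R[1][2] = 0.5000

0.500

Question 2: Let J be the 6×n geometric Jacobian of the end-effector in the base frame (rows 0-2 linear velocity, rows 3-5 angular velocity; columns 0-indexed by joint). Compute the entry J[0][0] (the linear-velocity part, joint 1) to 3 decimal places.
4.536

axis z_0 = ẑ; lever o_n−o_0 = (-1.7071,-4.5355,4.4142)
cross product → J_v[:, 0] = (4.5355,-1.7071,0.0000)
J_ω[:, 0] = z_0
entry J[0][0] = 4.5355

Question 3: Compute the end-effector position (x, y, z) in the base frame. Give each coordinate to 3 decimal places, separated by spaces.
after link 1: o_1 = (-2.1213, -2.1213, 3.0000)
after link 2: o_2 = (-1.7071, -4.5355, 4.4142)

-1.707 -4.536 4.414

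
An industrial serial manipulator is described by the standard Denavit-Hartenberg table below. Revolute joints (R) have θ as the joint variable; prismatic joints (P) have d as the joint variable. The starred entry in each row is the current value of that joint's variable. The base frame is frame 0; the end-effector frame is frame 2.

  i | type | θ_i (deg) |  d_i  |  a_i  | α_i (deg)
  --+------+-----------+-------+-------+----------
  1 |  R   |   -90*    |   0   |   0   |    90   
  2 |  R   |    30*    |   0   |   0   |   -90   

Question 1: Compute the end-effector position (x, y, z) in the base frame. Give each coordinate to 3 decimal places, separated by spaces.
after link 1: o_1 = (0.0000, 0.0000, 0.0000)
after link 2: o_2 = (0.0000, 0.0000, 0.0000)

0.000 0.000 0.000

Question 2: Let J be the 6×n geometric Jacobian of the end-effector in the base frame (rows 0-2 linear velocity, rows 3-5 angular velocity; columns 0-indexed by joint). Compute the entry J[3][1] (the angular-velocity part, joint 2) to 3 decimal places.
-1.000

axis z_1 = (-1.0000,-0.0000,0.0000); lever o_n−o_1 = (0.0000,0.0000,0.0000)
cross product → J_v[:, 1] = (-0.0000,0.0000,0.0000)
J_ω[:, 1] = z_1
entry J[3][1] = -1.0000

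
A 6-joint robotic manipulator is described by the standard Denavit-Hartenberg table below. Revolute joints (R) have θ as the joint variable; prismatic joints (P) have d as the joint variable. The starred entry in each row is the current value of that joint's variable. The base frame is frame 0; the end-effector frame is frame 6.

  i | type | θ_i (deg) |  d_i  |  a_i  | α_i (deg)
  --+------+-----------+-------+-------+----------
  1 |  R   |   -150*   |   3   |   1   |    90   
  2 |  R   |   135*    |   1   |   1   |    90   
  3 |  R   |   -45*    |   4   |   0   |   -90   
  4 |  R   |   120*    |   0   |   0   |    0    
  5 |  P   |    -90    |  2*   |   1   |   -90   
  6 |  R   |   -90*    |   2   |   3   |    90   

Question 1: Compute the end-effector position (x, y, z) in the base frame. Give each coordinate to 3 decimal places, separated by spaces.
after link 1: o_1 = (-0.8660, -0.5000, 3.0000)
after link 2: o_2 = (-0.7537, 0.7196, 3.7071)
after link 3: o_3 = (-3.2031, -0.6946, 6.5355)
after link 4: o_4 = (-3.2031, -0.6946, 6.5355)
after link 5: o_5 = (-2.0569, 0.8931, 7.6150)
after link 6: o_6 = (-1.5444, 4.4549, 7.3902)

-1.544 4.455 7.390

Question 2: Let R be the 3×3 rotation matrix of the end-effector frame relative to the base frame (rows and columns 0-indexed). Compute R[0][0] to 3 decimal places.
0.079

End-effector x-axis (col 0 of R) = (0.0795,0.8624,0.5000)
R[0][0] = 0.0795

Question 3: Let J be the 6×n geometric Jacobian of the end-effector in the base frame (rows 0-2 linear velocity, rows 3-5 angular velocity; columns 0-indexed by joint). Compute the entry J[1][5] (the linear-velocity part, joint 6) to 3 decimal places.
axis z_5 = (0.1370,0.4874,-0.8624); lever o_n−o_5 = (0.5125,3.5619,-0.2247)
cross product → J_v[:, 5] = (2.9621,-0.4111,0.2384)
J_ω[:, 5] = z_5
entry J[1][5] = -0.4111

-0.411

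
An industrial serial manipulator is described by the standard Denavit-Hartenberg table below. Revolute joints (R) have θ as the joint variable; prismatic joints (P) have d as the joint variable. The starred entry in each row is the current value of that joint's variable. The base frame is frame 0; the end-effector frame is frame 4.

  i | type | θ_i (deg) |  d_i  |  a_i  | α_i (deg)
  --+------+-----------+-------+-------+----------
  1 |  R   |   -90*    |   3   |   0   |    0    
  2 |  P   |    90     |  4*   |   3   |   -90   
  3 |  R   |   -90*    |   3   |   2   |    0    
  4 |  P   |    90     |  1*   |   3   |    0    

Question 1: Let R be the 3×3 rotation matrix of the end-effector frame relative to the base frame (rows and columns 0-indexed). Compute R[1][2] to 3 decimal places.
1.000

End-effector z-axis (col 2 of R) = (0.0000,1.0000,0.0000)
R[1][2] = 1.0000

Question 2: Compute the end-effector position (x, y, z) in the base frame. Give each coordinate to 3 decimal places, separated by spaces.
after link 1: o_1 = (0.0000, 0.0000, 3.0000)
after link 2: o_2 = (3.0000, 0.0000, 7.0000)
after link 3: o_3 = (3.0000, 3.0000, 9.0000)
after link 4: o_4 = (6.0000, 4.0000, 9.0000)

6.000 4.000 9.000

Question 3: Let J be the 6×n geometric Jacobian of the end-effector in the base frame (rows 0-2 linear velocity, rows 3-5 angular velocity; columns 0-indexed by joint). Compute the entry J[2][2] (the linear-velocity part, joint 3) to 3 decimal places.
-3.000

axis z_2 = (0.0000,1.0000,0.0000); lever o_n−o_2 = (3.0000,4.0000,2.0000)
cross product → J_v[:, 2] = (2.0000,0.0000,-3.0000)
J_ω[:, 2] = z_2
entry J[2][2] = -3.0000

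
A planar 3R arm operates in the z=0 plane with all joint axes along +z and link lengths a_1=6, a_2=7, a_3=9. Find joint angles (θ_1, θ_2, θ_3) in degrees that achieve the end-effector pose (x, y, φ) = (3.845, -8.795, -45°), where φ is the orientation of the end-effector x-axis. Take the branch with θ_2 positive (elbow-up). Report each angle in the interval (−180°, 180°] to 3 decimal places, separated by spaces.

wrist centre = target − a_3·(cos φ, sin φ) = (-2.5190, -2.4310)
cos θ_2 = (12.2551−6²−7²)/(2·6·7) = -0.8660; θ_2 = 149.9983° (elbow-up)
β = atan2(-2.4310,-2.5190) = -136.0176°; ψ = atan2(3.5002,-0.0621) = 91.0160°
θ_1 = β − ψ = -227.0336°
θ_3 = φ − θ_1 − θ_2 = 32.0353° (wrapped to (-180°,180°])

132.966 149.998 32.035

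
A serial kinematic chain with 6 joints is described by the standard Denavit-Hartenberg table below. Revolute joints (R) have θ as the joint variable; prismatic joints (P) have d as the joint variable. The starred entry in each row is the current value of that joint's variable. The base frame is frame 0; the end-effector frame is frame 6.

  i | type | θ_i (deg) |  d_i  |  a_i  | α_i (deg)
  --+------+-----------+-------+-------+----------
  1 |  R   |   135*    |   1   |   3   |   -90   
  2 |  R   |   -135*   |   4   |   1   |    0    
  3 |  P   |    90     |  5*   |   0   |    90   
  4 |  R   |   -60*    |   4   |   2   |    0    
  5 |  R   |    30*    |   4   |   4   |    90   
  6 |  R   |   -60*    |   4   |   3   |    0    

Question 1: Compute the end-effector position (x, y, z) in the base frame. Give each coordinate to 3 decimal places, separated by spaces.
after link 1: o_1 = (-2.1213, 2.1213, 1.0000)
after link 2: o_2 = (-4.4497, -1.2071, 1.7071)
after link 3: o_3 = (-7.9853, -4.7426, 1.7071)
after link 4: o_4 = (-5.2605, -5.0179, 5.2426)
after link 5: o_5 = (-3.5784, -3.8716, 10.5206)
after link 6: o_6 = (-1.5471, 0.0567, 8.1878)

-1.547 0.057 8.188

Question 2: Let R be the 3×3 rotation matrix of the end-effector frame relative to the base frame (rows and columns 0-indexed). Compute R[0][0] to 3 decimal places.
End-effector x-axis (col 0 of R) = (-0.4727,0.8263,-0.3062)
R[0][0] = -0.4727

-0.473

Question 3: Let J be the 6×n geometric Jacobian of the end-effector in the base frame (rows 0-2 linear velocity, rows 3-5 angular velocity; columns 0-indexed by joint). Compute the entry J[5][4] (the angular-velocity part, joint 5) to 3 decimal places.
axis z_4 = (0.5000,-0.5000,0.7071); lever o_n−o_4 = (3.7134,5.0746,2.9451)
cross product → J_v[:, 4] = (-5.0609,1.1532,4.3940)
J_ω[:, 4] = z_4
entry J[5][4] = 0.7071

0.707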